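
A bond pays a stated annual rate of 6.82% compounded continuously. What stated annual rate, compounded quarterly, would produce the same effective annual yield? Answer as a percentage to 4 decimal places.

6.8785%

EAR under continuous compounding: e^0.0682 − 1 = 0.070579.
Solve (1 + r/4)^4 = 1.070579: r/4 = 1.070579^(1/4) − 1 = 0.017196, so r = 0.068785 = 6.8785%.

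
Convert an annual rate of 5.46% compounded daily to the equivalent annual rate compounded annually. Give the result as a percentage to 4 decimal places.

EAR = (1 + 0.0546/365)^365 − 1 = 0.056114.
Compounded annually, the equivalent nominal rate is the EAR itself: 5.6114%.

5.6114%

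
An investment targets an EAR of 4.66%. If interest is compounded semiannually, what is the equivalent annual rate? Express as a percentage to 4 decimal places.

(1 + r/2)^2 − 1 = 0.0466, so 1 + r/2 = 1.0466^(1/2).
r/2 = 0.023035, so r = 0.046069 = 4.6069%.

4.6069%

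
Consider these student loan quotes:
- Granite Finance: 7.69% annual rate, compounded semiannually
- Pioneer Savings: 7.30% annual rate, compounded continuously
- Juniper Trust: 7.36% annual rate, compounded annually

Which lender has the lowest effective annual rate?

Juniper Trust

Granite Finance: (1 + 0.0769/2)^2 − 1 = 7.838%
Pioneer Savings: e^0.0730 − 1 = 7.573%
Juniper Trust: compounded annually, EAR = 7.360%
The lowest effective annual rate is Juniper Trust at 7.360%.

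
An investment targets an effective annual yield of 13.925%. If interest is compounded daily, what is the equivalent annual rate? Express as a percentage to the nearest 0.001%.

13.039%

(1 + r/365)^365 − 1 = 0.13925, so 1 + r/365 = 1.13925^(1/365).
r/365 = 0.000357, so r = 0.130393 = 13.039%.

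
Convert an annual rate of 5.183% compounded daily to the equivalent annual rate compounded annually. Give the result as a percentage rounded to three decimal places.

EAR = (1 + 0.05183/365)^365 − 1 = 0.053193.
Compounded annually, the equivalent nominal rate is the EAR itself: 5.319%.

5.319%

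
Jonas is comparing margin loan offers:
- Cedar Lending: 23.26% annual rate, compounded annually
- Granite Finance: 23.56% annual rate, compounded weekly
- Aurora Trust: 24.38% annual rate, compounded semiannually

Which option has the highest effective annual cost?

Granite Finance

Cedar Lending: compounded annually, EAR = 23.260%
Granite Finance: (1 + 0.2356/52)^52 − 1 = 26.499%
Aurora Trust: (1 + 0.2438/2)^2 − 1 = 25.866%
The highest effective annual rate is Granite Finance at 26.499%.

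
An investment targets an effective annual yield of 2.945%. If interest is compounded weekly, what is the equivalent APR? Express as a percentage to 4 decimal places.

2.9033%

(1 + r/52)^52 − 1 = 0.02945, so 1 + r/52 = 1.02945^(1/52).
r/52 = 0.000558, so r = 0.029033 = 2.9033%.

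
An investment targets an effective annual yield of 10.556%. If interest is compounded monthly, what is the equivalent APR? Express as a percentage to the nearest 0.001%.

(1 + r/12)^12 − 1 = 0.10556, so 1 + r/12 = 1.10556^(1/12).
r/12 = 0.008398, so r = 0.100773 = 10.077%.

10.077%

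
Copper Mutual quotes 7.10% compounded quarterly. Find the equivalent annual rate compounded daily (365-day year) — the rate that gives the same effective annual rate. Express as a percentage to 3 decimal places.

7.038%

EAR = (1 + 0.0710/4)^4 − 1 = 0.072913.
Solve (1 + r/365)^365 = 1.072913: r/365 = 1.072913^(1/365) − 1 = 0.000193, so r = 0.070384 = 7.038%.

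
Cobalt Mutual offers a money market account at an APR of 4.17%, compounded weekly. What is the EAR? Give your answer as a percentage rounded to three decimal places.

4.256%

EAR = (1 + 0.0417/52)^52 − 1.
= (1 + 0.000802)^52 − 1 = 1.042564 − 1 = 4.256%.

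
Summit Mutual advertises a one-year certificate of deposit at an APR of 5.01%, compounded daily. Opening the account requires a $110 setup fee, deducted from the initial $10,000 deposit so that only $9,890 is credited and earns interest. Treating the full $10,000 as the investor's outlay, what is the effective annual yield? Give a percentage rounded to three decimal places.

Value after one year: 9,890 × (1 + 0.0501/365)^365 = 9,890 × 1.051373 = $10,398.08.
Effective yield on the $10,000 outlay: 10,398.08 / 10,000 − 1 = 0.039808 = 3.981%.

3.981%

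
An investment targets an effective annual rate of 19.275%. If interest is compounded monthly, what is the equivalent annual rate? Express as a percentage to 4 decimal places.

(1 + r/12)^12 − 1 = 0.19275, so 1 + r/12 = 1.19275^(1/12).
r/12 = 0.014797, so r = 0.177562 = 17.7562%.

17.7562%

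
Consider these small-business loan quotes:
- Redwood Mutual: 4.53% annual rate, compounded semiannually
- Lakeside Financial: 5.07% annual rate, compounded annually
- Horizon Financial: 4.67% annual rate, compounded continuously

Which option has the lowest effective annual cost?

Redwood Mutual

Redwood Mutual: (1 + 0.0453/2)^2 − 1 = 4.581%
Lakeside Financial: compounded annually, EAR = 5.070%
Horizon Financial: e^0.0467 − 1 = 4.781%
The lowest effective annual rate is Redwood Mutual at 4.581%.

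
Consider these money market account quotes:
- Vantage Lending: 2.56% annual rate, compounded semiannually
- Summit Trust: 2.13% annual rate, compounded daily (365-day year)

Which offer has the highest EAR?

Vantage Lending: (1 + 0.0256/2)^2 − 1 = 2.576%
Summit Trust: (1 + 0.0213/365)^365 − 1 = 2.153%
The highest effective annual rate is Vantage Lending at 2.576%.

Vantage Lending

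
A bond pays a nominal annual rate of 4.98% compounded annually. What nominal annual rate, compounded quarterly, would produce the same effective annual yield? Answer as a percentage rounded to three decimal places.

4.890%

Compounded annually, EAR = nominal = 0.049800.
Solve (1 + r/4)^4 = 1.049800: r/4 = 1.049800^(1/4) − 1 = 0.012224, so r = 0.048896 = 4.890%.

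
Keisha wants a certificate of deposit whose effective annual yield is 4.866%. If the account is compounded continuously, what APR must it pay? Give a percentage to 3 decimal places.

Continuous: nominal r satisfies e^r − 1 = 0.04866.
r = ln(1 + 0.04866) = ln(1.04866) = 0.047513 = 4.751%.

4.751%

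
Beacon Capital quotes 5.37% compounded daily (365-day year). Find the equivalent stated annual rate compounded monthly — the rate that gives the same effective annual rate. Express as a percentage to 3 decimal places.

5.382%

EAR = (1 + 0.0537/365)^365 − 1 = 0.055164.
Solve (1 + r/12)^12 = 1.055164: r/12 = 1.055164^(1/12) − 1 = 0.004485, so r = 0.053816 = 5.382%.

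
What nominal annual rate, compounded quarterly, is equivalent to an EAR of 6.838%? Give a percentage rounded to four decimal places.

6.6693%

(1 + r/4)^4 − 1 = 0.06838, so 1 + r/4 = 1.06838^(1/4).
r/4 = 0.016673, so r = 0.066693 = 6.6693%.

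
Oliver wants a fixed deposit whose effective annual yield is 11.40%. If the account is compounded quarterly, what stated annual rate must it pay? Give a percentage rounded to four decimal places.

(1 + r/4)^4 − 1 = 0.1140, so 1 + r/4 = 1.1140^(1/4).
r/4 = 0.027357, so r = 0.109427 = 10.9427%.

10.9427%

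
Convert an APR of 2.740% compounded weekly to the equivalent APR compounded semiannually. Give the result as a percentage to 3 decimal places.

EAR = (1 + 0.02740/52)^52 − 1 = 0.027771.
Solve (1 + r/2)^2 = 1.027771: r/2 = 1.027771^(1/2) − 1 = 0.013791, so r = 0.027581 = 2.758%.

2.758%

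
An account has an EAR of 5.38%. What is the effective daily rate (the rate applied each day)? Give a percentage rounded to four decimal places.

The per-day rate i satisfies (1 + i)^365 = 1 + 0.0538.
i = 1.0538^(1/365) − 1 = 0.0001436 = 0.0144%.

0.0144%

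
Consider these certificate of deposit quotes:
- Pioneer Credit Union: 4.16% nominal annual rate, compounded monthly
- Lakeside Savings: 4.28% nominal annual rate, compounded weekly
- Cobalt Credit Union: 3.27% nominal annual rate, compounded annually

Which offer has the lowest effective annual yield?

Cobalt Credit Union

Pioneer Credit Union: (1 + 0.0416/12)^12 − 1 = 4.240%
Lakeside Savings: (1 + 0.0428/52)^52 − 1 = 4.371%
Cobalt Credit Union: compounded annually, EAR = 3.270%
The lowest effective annual rate is Cobalt Credit Union at 3.270%.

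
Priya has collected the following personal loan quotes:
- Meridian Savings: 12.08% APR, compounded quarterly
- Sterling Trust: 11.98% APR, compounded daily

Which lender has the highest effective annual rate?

Meridian Savings: (1 + 0.1208/4)^4 − 1 = 12.638%
Sterling Trust: (1 + 0.1198/365)^365 − 1 = 12.725%
The highest effective annual rate is Sterling Trust at 12.725%.

Sterling Trust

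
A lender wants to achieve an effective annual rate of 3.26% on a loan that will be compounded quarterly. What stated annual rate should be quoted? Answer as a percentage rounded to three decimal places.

(1 + r/4)^4 − 1 = 0.0326, so 1 + r/4 = 1.0326^(1/4).
r/4 = 0.008052, so r = 0.032209 = 3.221%.

3.221%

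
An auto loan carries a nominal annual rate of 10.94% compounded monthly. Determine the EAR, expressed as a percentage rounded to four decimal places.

11.5056%

EAR = (1 + 0.1094/12)^12 − 1.
= 1.115056 − 1 = 11.5056%.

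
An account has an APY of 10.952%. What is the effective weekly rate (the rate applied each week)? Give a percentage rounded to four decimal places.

0.2001%

The per-week rate i satisfies (1 + i)^52 = 1 + 0.10952.
i = 1.10952^(1/52) − 1 = 0.0020006 = 0.2001%.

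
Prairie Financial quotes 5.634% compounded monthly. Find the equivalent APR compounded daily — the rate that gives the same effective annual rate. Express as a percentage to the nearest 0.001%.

5.621%

EAR = (1 + 0.05634/12)^12 − 1 = 0.057818.
Solve (1 + r/365)^365 = 1.057818: r/365 = 1.057818^(1/365) − 1 = 0.000154, so r = 0.056212 = 5.621%.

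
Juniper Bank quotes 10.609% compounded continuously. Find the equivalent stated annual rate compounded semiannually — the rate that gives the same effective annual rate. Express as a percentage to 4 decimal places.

EAR under continuous compounding: e^0.10609 − 1 = 0.111922.
Solve (1 + r/2)^2 = 1.111922: r/2 = 1.111922^(1/2) − 1 = 0.054477, so r = 0.108954 = 10.8954%.

10.8954%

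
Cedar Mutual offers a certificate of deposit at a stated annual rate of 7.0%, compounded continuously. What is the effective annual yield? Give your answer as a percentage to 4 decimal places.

With continuous compounding, EAR = e^0.070 − 1.
e^0.070 = 1.072508, so EAR = 0.072508 = 7.2508%.

7.2508%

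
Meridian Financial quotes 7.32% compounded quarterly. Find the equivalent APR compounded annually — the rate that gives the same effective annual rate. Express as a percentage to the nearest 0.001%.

EAR = (1 + 0.0732/4)^4 − 1 = 0.075234.
Compounded annually, the equivalent nominal rate is the EAR itself: 7.523%.

7.523%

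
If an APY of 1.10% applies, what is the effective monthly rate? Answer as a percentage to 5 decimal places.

0.09121%

The per-month rate i satisfies (1 + i)^12 = 1 + 0.0110.
i = 1.0110^(1/12) − 1 = 0.0009121 = 0.09121%.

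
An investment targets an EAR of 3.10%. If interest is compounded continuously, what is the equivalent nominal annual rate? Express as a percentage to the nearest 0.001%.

Continuous: nominal r satisfies e^r − 1 = 0.0310.
r = ln(1 + 0.0310) = ln(1.0310) = 0.030529 = 3.053%.

3.053%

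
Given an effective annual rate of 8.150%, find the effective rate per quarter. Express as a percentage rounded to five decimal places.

1.97803%

The per-quarter rate i satisfies (1 + i)^4 = 1 + 0.08150.
i = 1.08150^(1/4) − 1 = 0.0197803 = 1.97803%.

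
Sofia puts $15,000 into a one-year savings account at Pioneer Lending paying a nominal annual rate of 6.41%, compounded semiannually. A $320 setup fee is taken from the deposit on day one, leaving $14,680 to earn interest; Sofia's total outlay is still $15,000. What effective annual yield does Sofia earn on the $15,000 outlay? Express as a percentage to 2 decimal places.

Value after one year: 14,680 × (1 + 0.0641/2)^2 = 14,680 × 1.065127 = $15,636.07.
Effective yield on the $15,000 outlay: 15,636.07 / 15,000 − 1 = 0.042404 = 4.24%.

4.24%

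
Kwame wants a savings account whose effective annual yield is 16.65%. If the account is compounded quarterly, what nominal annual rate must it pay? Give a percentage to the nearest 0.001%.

(1 + r/4)^4 − 1 = 0.1665, so 1 + r/4 = 1.1665^(1/4).
r/4 = 0.039253, so r = 0.157011 = 15.701%.

15.701%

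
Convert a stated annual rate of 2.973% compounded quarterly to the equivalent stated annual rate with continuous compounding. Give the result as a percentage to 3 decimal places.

EAR = (1 + 0.02973/4)^4 − 1 = 0.030063.
Equivalent continuous rate: r = ln(1 + 0.030063) = 0.029620 = 2.962%.

2.962%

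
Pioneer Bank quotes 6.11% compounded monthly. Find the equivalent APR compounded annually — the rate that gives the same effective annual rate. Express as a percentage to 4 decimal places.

EAR = (1 + 0.0611/12)^12 − 1 = 0.062840.
Compounded annually, the equivalent nominal rate is the EAR itself: 6.2840%.

6.2840%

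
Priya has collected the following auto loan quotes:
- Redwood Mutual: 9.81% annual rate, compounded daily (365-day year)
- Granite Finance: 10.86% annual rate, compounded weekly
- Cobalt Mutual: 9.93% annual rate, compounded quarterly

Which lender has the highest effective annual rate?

Redwood Mutual: (1 + 0.0981/365)^365 − 1 = 10.306%
Granite Finance: (1 + 0.1086/52)^52 − 1 = 11.459%
Cobalt Mutual: (1 + 0.0993/4)^4 − 1 = 10.306%
The highest effective annual rate is Granite Finance at 11.459%.

Granite Finance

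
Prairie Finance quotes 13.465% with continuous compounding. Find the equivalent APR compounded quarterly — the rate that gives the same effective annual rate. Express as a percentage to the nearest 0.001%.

EAR under continuous compounding: e^0.13465 − 1 = 0.144136.
Solve (1 + r/4)^4 = 1.144136: r/4 = 1.144136^(1/4) − 1 = 0.034235, so r = 0.136942 = 13.694%.

13.694%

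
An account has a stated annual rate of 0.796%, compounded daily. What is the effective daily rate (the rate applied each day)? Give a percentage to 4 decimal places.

With a nominal annual rate compounded daily, the periodic rate is the nominal rate divided by 365.
i = 0.00796 / 365 = 0.0000218 = 0.0022%.

0.0022%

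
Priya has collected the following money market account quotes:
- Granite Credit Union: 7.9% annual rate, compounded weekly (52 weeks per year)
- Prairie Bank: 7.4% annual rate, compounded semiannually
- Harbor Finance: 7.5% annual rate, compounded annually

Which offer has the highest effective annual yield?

Granite Credit Union

Granite Credit Union: (1 + 0.079/52)^52 − 1 = 8.214%
Prairie Bank: (1 + 0.074/2)^2 − 1 = 7.537%
Harbor Finance: compounded annually, EAR = 7.500%
The highest effective annual rate is Granite Credit Union at 8.214%.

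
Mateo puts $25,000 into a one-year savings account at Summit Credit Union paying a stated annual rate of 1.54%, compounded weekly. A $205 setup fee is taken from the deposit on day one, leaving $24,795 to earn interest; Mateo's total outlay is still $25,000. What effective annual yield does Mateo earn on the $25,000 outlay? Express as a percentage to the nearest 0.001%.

Value after one year: 24,795 × (1 + 0.0154/52)^52 = 24,795 × 1.015517 = $25,179.74.
Effective yield on the $25,000 outlay: 25,179.74 / 25,000 − 1 = 0.007190 = 0.719%.

0.719%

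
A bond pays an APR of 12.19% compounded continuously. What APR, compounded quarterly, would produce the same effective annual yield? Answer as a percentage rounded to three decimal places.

EAR under continuous compounding: e^0.1219 − 1 = 0.129641.
Solve (1 + r/4)^4 = 1.129641: r/4 = 1.129641^(1/4) − 1 = 0.030944, so r = 0.123776 = 12.378%.

12.378%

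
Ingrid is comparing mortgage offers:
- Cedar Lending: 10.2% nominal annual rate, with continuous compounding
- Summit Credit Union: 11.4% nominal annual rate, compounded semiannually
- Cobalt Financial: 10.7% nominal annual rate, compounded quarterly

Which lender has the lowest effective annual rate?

Cedar Lending: e^0.102 − 1 = 10.738%
Summit Credit Union: (1 + 0.114/2)^2 − 1 = 11.725%
Cobalt Financial: (1 + 0.107/4)^4 − 1 = 11.137%
The lowest effective annual rate is Cedar Lending at 10.738%.

Cedar Lending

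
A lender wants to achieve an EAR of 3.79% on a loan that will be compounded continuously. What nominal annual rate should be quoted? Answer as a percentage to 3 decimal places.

3.720%

Continuous: nominal r satisfies e^r − 1 = 0.0379.
r = ln(1 + 0.0379) = ln(1.0379) = 0.037199 = 3.720%.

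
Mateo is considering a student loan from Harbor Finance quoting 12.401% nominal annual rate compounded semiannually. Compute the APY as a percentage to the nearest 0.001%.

12.785%

EAR = (1 + 0.12401/2)^2 − 1.
= 1.127855 − 1 = 12.785%.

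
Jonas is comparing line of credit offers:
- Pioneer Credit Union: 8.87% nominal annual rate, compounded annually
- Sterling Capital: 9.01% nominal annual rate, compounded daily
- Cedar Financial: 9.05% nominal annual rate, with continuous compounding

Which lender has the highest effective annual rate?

Cedar Financial

Pioneer Credit Union: compounded annually, EAR = 8.870%
Sterling Capital: (1 + 0.0901/365)^365 − 1 = 9.427%
Cedar Financial: e^0.0905 − 1 = 9.472%
The highest effective annual rate is Cedar Financial at 9.472%.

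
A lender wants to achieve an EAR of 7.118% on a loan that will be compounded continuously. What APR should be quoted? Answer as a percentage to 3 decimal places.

6.876%

Continuous: nominal r satisfies e^r − 1 = 0.07118.
r = ln(1 + 0.07118) = ln(1.07118) = 0.068761 = 6.876%.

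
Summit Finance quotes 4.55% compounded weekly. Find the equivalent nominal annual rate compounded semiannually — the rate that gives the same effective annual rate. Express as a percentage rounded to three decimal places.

4.600%

EAR = (1 + 0.0455/52)^52 − 1 = 0.046530.
Solve (1 + r/2)^2 = 1.046530: r/2 = 1.046530^(1/2) − 1 = 0.023001, so r = 0.046001 = 4.600%.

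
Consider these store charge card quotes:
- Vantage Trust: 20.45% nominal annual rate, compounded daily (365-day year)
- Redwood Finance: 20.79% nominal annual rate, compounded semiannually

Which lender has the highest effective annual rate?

Vantage Trust

Vantage Trust: (1 + 0.2045/365)^365 − 1 = 22.684%
Redwood Finance: (1 + 0.2079/2)^2 − 1 = 21.871%
The highest effective annual rate is Vantage Trust at 22.684%.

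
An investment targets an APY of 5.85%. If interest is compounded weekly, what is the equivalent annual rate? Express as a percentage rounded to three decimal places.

(1 + r/52)^52 − 1 = 0.0585, so 1 + r/52 = 1.0585^(1/52).
r/52 = 0.001094, so r = 0.056884 = 5.688%.

5.688%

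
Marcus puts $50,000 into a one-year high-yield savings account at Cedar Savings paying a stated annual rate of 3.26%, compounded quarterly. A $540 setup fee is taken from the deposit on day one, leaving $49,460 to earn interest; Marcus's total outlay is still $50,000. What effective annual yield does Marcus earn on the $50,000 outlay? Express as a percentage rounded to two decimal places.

2.18%

Value after one year: 49,460 × (1 + 0.0326/4)^4 = 49,460 × 1.033001 = $51,092.21.
Effective yield on the $50,000 outlay: 51,092.21 / 50,000 − 1 = 0.021844 = 2.18%.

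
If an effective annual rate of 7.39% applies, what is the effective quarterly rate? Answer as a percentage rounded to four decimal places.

1.7984%

The per-quarter rate i satisfies (1 + i)^4 = 1 + 0.0739.
i = 1.0739^(1/4) − 1 = 0.0179840 = 1.7984%.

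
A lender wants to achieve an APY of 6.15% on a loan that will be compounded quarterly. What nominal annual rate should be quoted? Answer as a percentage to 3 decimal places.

6.013%

(1 + r/4)^4 − 1 = 0.0615, so 1 + r/4 = 1.0615^(1/4).
r/4 = 0.015033, so r = 0.060130 = 6.013%.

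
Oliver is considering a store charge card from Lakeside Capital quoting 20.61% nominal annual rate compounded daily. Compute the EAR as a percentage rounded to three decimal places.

EAR = (1 + 0.2061/365)^365 − 1.
= 1.228805 − 1 = 22.880%.

22.880%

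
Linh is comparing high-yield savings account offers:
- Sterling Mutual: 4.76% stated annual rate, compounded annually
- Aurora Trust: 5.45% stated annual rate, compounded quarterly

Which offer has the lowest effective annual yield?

Sterling Mutual

Sterling Mutual: compounded annually, EAR = 4.760%
Aurora Trust: (1 + 0.0545/4)^4 − 1 = 5.562%
The lowest effective annual rate is Sterling Mutual at 4.760%.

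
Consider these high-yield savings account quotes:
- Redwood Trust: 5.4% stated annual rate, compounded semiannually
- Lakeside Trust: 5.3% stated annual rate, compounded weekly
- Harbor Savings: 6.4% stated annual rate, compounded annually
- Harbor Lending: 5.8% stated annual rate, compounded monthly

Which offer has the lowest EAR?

Redwood Trust: (1 + 0.054/2)^2 − 1 = 5.473%
Lakeside Trust: (1 + 0.053/52)^52 − 1 = 5.440%
Harbor Savings: compounded annually, EAR = 6.400%
Harbor Lending: (1 + 0.058/12)^12 − 1 = 5.957%
The lowest effective annual rate is Lakeside Trust at 5.440%.

Lakeside Trust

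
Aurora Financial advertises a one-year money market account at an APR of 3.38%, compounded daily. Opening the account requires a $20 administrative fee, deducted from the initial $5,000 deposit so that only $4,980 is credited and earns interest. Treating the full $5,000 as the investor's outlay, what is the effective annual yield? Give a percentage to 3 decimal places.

Value after one year: 4,980 × (1 + 0.0338/365)^365 = 4,980 × 1.034376 = $5,151.19.
Effective yield on the $5,000 outlay: 5,151.19 / 5,000 − 1 = 0.030239 = 3.024%.

3.024%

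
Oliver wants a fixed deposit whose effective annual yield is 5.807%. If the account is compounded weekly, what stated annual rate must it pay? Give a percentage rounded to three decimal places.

5.648%

(1 + r/52)^52 − 1 = 0.05807, so 1 + r/52 = 1.05807^(1/52).
r/52 = 0.001086, so r = 0.056477 = 5.648%.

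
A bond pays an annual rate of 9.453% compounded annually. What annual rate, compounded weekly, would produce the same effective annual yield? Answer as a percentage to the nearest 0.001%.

9.040%

Compounded annually, EAR = nominal = 0.094530.
Solve (1 + r/52)^52 = 1.094530: r/52 = 1.094530^(1/52) − 1 = 0.001739, so r = 0.090404 = 9.040%.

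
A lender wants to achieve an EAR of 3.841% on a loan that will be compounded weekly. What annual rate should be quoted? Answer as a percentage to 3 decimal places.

3.770%

(1 + r/52)^52 − 1 = 0.03841, so 1 + r/52 = 1.03841^(1/52).
r/52 = 0.000725, so r = 0.037704 = 3.770%.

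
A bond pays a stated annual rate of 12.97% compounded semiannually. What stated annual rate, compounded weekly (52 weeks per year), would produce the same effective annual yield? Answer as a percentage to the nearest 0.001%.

12.582%

EAR = (1 + 0.1297/2)^2 − 1 = 0.133906.
Solve (1 + r/52)^52 = 1.133906: r/52 = 1.133906^(1/52) − 1 = 0.002420, so r = 0.125820 = 12.582%.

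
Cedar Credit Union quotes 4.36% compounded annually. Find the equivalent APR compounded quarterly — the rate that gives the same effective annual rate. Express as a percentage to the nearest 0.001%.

Compounded annually, EAR = nominal = 0.043600.
Solve (1 + r/4)^4 = 1.043600: r/4 = 1.043600^(1/4) − 1 = 0.010726, so r = 0.042905 = 4.290%.

4.290%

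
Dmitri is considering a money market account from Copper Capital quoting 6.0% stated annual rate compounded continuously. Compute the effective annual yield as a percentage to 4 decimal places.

With continuous compounding, EAR = e^0.060 − 1.
e^0.060 = 1.061837, so EAR = 0.061837 = 6.1837%.

6.1837%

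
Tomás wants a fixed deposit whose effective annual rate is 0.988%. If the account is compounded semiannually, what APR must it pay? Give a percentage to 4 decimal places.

0.9856%

(1 + r/2)^2 − 1 = 0.00988, so 1 + r/2 = 1.00988^(1/2).
r/2 = 0.004928, so r = 0.009856 = 0.9856%.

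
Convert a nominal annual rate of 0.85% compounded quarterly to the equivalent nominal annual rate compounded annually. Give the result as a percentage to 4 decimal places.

0.8527%

EAR = (1 + 0.0085/4)^4 − 1 = 0.008527.
Compounded annually, the equivalent nominal rate is the EAR itself: 0.8527%.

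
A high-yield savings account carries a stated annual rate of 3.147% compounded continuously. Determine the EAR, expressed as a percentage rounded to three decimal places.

With continuous compounding, EAR = e^0.03147 − 1.
e^0.03147 = 1.031970, so EAR = 0.031970 = 3.197%.

3.197%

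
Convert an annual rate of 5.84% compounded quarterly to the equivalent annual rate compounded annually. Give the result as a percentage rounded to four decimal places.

EAR = (1 + 0.0584/4)^4 − 1 = 0.059691.
Compounded annually, the equivalent nominal rate is the EAR itself: 5.9691%.

5.9691%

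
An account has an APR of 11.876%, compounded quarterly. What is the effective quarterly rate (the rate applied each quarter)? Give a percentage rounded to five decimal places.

2.96900%

With a nominal annual rate compounded quarterly, the periodic rate is the nominal rate divided by 4.
i = 0.11876 / 4 = 0.0296900 = 2.96900%.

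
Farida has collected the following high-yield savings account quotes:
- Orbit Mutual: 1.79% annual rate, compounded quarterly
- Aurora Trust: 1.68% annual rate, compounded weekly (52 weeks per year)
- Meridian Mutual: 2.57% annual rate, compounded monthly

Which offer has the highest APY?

Meridian Mutual

Orbit Mutual: (1 + 0.0179/4)^4 − 1 = 1.802%
Aurora Trust: (1 + 0.0168/52)^52 − 1 = 1.694%
Meridian Mutual: (1 + 0.0257/12)^12 − 1 = 2.600%
The highest effective annual rate is Meridian Mutual at 2.600%.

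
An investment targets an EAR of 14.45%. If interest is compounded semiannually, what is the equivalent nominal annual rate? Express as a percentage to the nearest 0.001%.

13.963%

(1 + r/2)^2 − 1 = 0.1445, so 1 + r/2 = 1.1445^(1/2).
r/2 = 0.069813, so r = 0.139626 = 13.963%.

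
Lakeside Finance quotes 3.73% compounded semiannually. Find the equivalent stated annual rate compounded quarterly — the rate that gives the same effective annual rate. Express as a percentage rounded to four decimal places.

EAR = (1 + 0.0373/2)^2 − 1 = 0.037648.
Solve (1 + r/4)^4 = 1.037648: r/4 = 1.037648^(1/4) − 1 = 0.009282, so r = 0.037128 = 3.7128%.

3.7128%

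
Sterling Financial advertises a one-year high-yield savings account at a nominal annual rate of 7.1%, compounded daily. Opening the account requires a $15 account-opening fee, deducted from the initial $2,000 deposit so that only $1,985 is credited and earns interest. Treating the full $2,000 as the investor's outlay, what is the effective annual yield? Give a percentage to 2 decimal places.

Value after one year: 1,985 × (1 + 0.071/365)^365 = 1,985 × 1.073574 = $2,131.04.
Effective yield on the $2,000 outlay: 2,131.04 / 2,000 − 1 = 0.065522 = 6.55%.

6.55%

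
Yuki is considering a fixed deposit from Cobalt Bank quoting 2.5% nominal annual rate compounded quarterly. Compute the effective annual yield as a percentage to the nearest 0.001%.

EAR = (1 + 0.025/4)^4 − 1.
= 1.025235 − 1 = 2.524%.

2.524%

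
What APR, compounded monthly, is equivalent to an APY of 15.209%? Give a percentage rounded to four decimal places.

14.2416%

(1 + r/12)^12 − 1 = 0.15209, so 1 + r/12 = 1.15209^(1/12).
r/12 = 0.011868, so r = 0.142416 = 14.2416%.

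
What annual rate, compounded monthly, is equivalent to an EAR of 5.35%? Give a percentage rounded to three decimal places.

(1 + r/12)^12 − 1 = 0.0535, so 1 + r/12 = 1.0535^(1/12).
r/12 = 0.004353, so r = 0.052231 = 5.223%.

5.223%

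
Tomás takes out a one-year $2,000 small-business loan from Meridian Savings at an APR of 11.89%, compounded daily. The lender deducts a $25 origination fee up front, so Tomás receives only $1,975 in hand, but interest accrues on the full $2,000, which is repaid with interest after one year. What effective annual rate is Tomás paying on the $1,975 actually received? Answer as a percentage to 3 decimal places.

Amount owed after one year: 2,000 × (1 + 0.1189/365)^365 = 2,000 × 1.126235 = $2,252.47.
Effective rate on net proceeds: 2,252.47 / 1,975 − 1 = 0.140492 = 14.049%.

14.049%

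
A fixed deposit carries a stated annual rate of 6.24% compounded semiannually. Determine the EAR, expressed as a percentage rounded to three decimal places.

EAR = (1 + 0.0624/2)^2 − 1.
= (1 + 0.031200)^2 − 1 = 1.063373 − 1 = 6.337%.

6.337%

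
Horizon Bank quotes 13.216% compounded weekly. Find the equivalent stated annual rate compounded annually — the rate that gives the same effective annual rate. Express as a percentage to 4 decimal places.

EAR = (1 + 0.13216/52)^52 − 1 = 0.141100.
Compounded annually, the equivalent nominal rate is the EAR itself: 14.1100%.

14.1100%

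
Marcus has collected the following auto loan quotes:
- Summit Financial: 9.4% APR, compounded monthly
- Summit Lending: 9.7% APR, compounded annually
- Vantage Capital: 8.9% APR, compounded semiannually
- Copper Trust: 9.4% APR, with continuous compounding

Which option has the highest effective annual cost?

Summit Financial: (1 + 0.094/12)^12 − 1 = 9.816%
Summit Lending: compounded annually, EAR = 9.700%
Vantage Capital: (1 + 0.089/2)^2 − 1 = 9.098%
Copper Trust: e^0.094 − 1 = 9.856%
The highest effective annual rate is Copper Trust at 9.856%.

Copper Trust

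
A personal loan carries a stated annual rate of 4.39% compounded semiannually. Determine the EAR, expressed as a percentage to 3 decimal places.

EAR = (1 + 0.0439/2)^2 − 1.
= (1 + 0.021950)^2 − 1 = 1.044382 − 1 = 4.438%.

4.438%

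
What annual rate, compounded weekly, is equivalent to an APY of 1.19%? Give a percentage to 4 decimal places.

1.1831%

(1 + r/52)^52 − 1 = 0.0119, so 1 + r/52 = 1.0119^(1/52).
r/52 = 0.000228, so r = 0.011831 = 1.1831%.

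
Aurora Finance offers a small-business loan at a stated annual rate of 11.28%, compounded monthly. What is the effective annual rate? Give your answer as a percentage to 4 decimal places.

EAR = (1 + 0.1128/12)^12 − 1.
= 1.118818 − 1 = 11.8818%.

11.8818%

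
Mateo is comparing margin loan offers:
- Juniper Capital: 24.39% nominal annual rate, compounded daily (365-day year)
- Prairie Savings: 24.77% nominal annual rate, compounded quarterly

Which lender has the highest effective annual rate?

Juniper Capital: (1 + 0.2439/365)^365 − 1 = 27.611%
Prairie Savings: (1 + 0.2477/4)^4 − 1 = 27.167%
The highest effective annual rate is Juniper Capital at 27.611%.

Juniper Capital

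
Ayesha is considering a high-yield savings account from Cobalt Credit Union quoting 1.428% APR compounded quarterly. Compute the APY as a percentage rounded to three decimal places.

EAR = (1 + 0.01428/4)^4 − 1.
= (1 + 0.003570)^4 − 1 = 1.014357 − 1 = 1.436%.

1.436%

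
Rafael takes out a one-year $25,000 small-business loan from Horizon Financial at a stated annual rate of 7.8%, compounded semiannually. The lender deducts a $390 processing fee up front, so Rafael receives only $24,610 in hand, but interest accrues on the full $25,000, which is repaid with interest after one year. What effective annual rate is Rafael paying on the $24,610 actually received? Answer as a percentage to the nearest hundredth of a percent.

9.66%

Amount owed after one year: 25,000 × (1 + 0.078/2)^2 = 25,000 × 1.079521 = $26,988.02.
Effective rate on net proceeds: 26,988.02 / 24,610 − 1 = 0.096628 = 9.66%.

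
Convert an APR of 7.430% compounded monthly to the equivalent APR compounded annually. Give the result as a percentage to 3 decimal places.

EAR = (1 + 0.07430/12)^12 − 1 = 0.076883.
Compounded annually, the equivalent nominal rate is the EAR itself: 7.688%.

7.688%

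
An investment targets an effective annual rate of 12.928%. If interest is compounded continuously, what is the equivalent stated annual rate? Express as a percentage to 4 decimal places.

12.1580%

Continuous: nominal r satisfies e^r − 1 = 0.12928.
r = ln(1 + 0.12928) = ln(1.12928) = 0.121580 = 12.1580%.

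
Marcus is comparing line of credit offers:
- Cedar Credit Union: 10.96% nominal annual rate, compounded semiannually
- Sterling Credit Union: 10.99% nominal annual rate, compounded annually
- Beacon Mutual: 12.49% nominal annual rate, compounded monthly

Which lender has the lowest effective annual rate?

Sterling Credit Union

Cedar Credit Union: (1 + 0.1096/2)^2 − 1 = 11.260%
Sterling Credit Union: compounded annually, EAR = 10.990%
Beacon Mutual: (1 + 0.1249/12)^12 − 1 = 13.230%
The lowest effective annual rate is Sterling Credit Union at 10.990%.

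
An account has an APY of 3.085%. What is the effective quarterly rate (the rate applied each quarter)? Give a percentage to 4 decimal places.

0.7625%

The per-quarter rate i satisfies (1 + i)^4 = 1 + 0.03085.
i = 1.03085^(1/4) − 1 = 0.0076248 = 0.7625%.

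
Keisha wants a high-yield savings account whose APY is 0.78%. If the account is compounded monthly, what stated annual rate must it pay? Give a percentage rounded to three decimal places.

0.777%

(1 + r/12)^12 − 1 = 0.0078, so 1 + r/12 = 1.0078^(1/12).
r/12 = 0.000648, so r = 0.007772 = 0.777%.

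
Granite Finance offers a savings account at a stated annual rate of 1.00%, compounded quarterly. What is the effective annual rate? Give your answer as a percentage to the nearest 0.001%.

EAR = (1 + 0.0100/4)^4 − 1.
= (1 + 0.002500)^4 − 1 = 1.010038 − 1 = 1.004%.

1.004%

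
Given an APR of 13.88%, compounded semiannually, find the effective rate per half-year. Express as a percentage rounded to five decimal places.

With a nominal annual rate compounded semiannually, the periodic rate is the nominal rate divided by 2.
i = 0.1388 / 2 = 0.0694000 = 6.94000%.

6.94000%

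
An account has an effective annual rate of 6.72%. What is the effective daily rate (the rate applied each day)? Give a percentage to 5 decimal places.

0.01782%

The per-day rate i satisfies (1 + i)^365 = 1 + 0.0672.
i = 1.0672^(1/365) − 1 = 0.0001782 = 0.01782%.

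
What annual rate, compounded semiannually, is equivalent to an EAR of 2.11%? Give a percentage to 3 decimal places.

2.099%

(1 + r/2)^2 − 1 = 0.0211, so 1 + r/2 = 1.0211^(1/2).
r/2 = 0.010495, so r = 0.020990 = 2.099%.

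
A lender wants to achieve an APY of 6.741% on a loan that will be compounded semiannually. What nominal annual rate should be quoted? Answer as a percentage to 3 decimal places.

6.631%

(1 + r/2)^2 − 1 = 0.06741, so 1 + r/2 = 1.06741^(1/2).
r/2 = 0.033155, so r = 0.066311 = 6.631%.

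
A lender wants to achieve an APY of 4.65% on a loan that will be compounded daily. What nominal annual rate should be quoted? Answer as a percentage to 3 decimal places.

(1 + r/365)^365 − 1 = 0.0465, so 1 + r/365 = 1.0465^(1/365).
r/365 = 0.000125, so r = 0.045454 = 4.545%.

4.545%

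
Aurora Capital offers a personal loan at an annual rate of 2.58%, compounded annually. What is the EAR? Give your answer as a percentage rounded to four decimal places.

Annual compounding means the effective rate equals the nominal rate: 2.5800%.

2.5800%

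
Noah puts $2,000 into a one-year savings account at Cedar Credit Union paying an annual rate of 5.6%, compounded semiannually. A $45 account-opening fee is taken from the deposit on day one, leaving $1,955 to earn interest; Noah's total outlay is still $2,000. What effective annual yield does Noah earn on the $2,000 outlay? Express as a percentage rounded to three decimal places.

Value after one year: 1,955 × (1 + 0.056/2)^2 = 1,955 × 1.056784 = $2,066.01.
Effective yield on the $2,000 outlay: 2,066.01 / 2,000 − 1 = 0.033006 = 3.301%.

3.301%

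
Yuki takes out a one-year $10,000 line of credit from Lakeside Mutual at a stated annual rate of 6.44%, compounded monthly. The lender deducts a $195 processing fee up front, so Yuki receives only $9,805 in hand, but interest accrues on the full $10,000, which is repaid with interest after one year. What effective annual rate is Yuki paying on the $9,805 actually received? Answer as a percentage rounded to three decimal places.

8.754%

Amount owed after one year: 10,000 × (1 + 0.0644/12)^12 = 10,000 × 1.066335 = $10,663.35.
Effective rate on net proceeds: 10,663.35 / 9,805 − 1 = 0.087542 = 8.754%.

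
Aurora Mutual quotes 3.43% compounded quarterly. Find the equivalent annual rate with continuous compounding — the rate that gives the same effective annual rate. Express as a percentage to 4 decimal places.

EAR = (1 + 0.0343/4)^4 − 1 = 0.034744.
Equivalent continuous rate: r = ln(1 + 0.034744) = 0.034154 = 3.4154%.

3.4154%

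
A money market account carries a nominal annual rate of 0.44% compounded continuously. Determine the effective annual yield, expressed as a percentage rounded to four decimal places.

With continuous compounding, EAR = e^0.0044 − 1.
e^0.0044 = 1.004410, so EAR = 0.004410 = 0.4410%.

0.4410%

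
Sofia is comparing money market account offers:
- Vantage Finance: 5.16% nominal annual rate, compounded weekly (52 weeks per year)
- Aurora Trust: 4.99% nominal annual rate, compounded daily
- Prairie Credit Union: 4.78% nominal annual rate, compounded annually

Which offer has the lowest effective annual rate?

Vantage Finance: (1 + 0.0516/52)^52 − 1 = 5.293%
Aurora Trust: (1 + 0.0499/365)^365 − 1 = 5.116%
Prairie Credit Union: compounded annually, EAR = 4.780%
The lowest effective annual rate is Prairie Credit Union at 4.780%.

Prairie Credit Union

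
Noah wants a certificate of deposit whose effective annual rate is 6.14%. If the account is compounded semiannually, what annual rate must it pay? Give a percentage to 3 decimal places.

(1 + r/2)^2 − 1 = 0.0614, so 1 + r/2 = 1.0614^(1/2).
r/2 = 0.030243, so r = 0.060485 = 6.049%.

6.049%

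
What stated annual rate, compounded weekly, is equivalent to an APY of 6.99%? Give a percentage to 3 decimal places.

6.761%

(1 + r/52)^52 − 1 = 0.0699, so 1 + r/52 = 1.0699^(1/52).
r/52 = 0.001300, so r = 0.067609 = 6.761%.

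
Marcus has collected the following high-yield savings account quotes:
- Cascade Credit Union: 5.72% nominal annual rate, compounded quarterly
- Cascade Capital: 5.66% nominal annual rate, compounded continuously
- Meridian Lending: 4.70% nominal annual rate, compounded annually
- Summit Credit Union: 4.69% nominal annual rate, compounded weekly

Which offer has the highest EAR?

Cascade Credit Union: (1 + 0.0572/4)^4 − 1 = 5.844%
Cascade Capital: e^0.0566 − 1 = 5.823%
Meridian Lending: compounded annually, EAR = 4.700%
Summit Credit Union: (1 + 0.0469/52)^52 − 1 = 4.800%
The highest effective annual rate is Cascade Credit Union at 5.844%.

Cascade Credit Union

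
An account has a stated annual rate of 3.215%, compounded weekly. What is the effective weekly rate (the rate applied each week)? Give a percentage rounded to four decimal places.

0.0618%

With a nominal annual rate compounded weekly, the periodic rate is the nominal rate divided by 52.
i = 0.03215 / 52 = 0.0006183 = 0.0618%.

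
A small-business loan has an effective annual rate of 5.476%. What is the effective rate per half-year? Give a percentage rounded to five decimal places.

2.70151%

The per-half-year rate i satisfies (1 + i)^2 = 1 + 0.05476.
i = 1.05476^(1/2) − 1 = 0.0270151 = 2.70151%.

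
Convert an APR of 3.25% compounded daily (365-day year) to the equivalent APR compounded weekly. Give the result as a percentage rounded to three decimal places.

EAR = (1 + 0.0325/365)^365 − 1 = 0.033032.
Solve (1 + r/52)^52 = 1.033032: r/52 = 1.033032^(1/52) − 1 = 0.000625, so r = 0.032509 = 3.251%.

3.251%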